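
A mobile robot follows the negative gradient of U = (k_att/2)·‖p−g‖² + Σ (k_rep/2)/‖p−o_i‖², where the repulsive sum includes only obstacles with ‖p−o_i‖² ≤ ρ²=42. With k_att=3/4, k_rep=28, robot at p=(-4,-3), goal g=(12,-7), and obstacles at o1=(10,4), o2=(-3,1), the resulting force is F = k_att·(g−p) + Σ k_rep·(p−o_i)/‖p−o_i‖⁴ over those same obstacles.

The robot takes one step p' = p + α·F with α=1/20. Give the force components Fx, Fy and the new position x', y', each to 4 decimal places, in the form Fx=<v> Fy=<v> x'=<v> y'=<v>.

Fx=11.9031 Fy=-3.3875 x'=-3.4048 y'=-3.1694

F_att = 3/4·(g−p) = 3/4·(16,-4) = (12.0000,-3.0000)
o1: d²=245 > ρ²=42 → inactive
o2: d²=17 ≤ ρ²=42; F_rep = 28·(-1,-4)/17² = (-0.0969,-0.3875)
F = F_att + ΣF_rep = (11.9031,-3.3875)
p' = p + 1/20·F = (-3.4048,-3.1694)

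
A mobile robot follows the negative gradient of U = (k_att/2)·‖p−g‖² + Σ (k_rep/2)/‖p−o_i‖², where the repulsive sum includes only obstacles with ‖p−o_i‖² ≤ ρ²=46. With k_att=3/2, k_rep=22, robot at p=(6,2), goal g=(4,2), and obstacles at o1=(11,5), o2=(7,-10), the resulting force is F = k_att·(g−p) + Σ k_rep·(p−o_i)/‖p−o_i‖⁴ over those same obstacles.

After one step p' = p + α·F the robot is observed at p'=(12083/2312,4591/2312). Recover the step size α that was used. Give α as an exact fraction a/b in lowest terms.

α = 1/4

F_att = 3/2·(g−p) = 3/2·(-2,0) = (-3.0000,0.0000)
o1: d²=34 ≤ ρ²=46; F_rep = 22·(-5,-3)/34² = (-0.0952,-0.0571)
o2: d²=145 > ρ²=46 → inactive
F = F_att + ΣF_rep = (-3.0952,-0.0571)
Δp = p'−p = (-0.7738,-0.0143); α = Δx/Fx = (-1789/2312) / (-1789/578) = 1/4
check: Δy/Fy = (-33/2312) / (-33/578) = 1/4 ✓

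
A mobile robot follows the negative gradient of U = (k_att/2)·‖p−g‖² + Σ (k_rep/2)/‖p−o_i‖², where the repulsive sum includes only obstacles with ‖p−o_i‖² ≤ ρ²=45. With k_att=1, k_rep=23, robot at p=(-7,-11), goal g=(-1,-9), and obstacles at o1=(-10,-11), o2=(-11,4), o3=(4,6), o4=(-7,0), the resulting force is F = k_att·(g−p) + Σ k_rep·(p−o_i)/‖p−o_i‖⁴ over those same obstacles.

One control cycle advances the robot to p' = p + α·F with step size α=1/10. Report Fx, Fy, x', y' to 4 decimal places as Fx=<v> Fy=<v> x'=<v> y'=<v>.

Fx=6.8519 Fy=2.0000 x'=-6.3148 y'=-10.8000

F_att = 1·(g−p) = 1·(6,2) = (6.0000,2.0000)
o1: d²=9 ≤ ρ²=45; F_rep = 23·(3,0)/9² = (0.8519,0.0000)
o2: d²=241 > ρ²=45 → inactive
o3: d²=410 > ρ²=45 → inactive
o4: d²=121 > ρ²=45 → inactive
F = F_att + ΣF_rep = (6.8519,2.0000)
p' = p + 1/10·F = (-6.3148,-10.8000)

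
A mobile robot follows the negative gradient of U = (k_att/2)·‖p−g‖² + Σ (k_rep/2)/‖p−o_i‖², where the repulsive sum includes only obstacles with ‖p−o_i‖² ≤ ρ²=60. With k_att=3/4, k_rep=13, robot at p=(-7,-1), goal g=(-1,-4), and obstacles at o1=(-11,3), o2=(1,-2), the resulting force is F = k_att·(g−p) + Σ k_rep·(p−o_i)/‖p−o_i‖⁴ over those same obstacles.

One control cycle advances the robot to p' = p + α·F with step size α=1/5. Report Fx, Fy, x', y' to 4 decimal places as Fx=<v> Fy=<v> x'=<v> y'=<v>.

F_att = 3/4·(g−p) = 3/4·(6,-3) = (4.5000,-2.2500)
o1: d²=32 ≤ ρ²=60; F_rep = 13·(4,-4)/32² = (0.0508,-0.0508)
o2: d²=65 > ρ²=60 → inactive
F = F_att + ΣF_rep = (4.5508,-2.3008)
p' = p + 1/5·F = (-6.0898,-1.4602)

Fx=4.5508 Fy=-2.3008 x'=-6.0898 y'=-1.4602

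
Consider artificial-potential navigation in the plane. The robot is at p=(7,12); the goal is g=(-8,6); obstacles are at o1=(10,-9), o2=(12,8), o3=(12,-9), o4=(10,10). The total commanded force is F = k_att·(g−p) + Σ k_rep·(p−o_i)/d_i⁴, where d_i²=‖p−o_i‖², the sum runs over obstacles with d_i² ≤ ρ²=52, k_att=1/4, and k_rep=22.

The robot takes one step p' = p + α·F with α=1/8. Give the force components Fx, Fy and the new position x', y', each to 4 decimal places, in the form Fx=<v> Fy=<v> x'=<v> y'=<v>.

F_att = 1/4·(g−p) = 1/4·(-15,-6) = (-3.7500,-1.5000)
o1: d²=450 > ρ²=52 → inactive
o2: d²=41 ≤ ρ²=52; F_rep = 22·(-5,4)/41² = (-0.0654,0.0523)
o3: d²=466 > ρ²=52 → inactive
o4: d²=13 ≤ ρ²=52; F_rep = 22·(-3,2)/13² = (-0.3905,0.2604)
F = F_att + ΣF_rep = (-4.2060,-1.1873)
p' = p + 1/8·F = (6.4743,11.8516)

Fx=-4.2060 Fy=-1.1873 x'=6.4743 y'=11.8516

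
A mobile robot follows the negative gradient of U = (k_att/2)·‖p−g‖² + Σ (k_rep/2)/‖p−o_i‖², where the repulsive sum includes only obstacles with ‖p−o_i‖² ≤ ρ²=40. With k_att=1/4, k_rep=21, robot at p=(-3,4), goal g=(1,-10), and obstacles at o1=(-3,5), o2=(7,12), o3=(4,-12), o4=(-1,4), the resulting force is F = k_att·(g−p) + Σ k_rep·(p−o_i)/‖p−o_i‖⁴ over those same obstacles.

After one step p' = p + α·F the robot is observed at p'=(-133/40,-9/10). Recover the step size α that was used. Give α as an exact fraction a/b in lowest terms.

α = 1/5

F_att = 1/4·(g−p) = 1/4·(4,-14) = (1.0000,-3.5000)
o1: d²=1 ≤ ρ²=40; F_rep = 21·(0,-1)/1² = (0.0000,-21.0000)
o2: d²=164 > ρ²=40 → inactive
o3: d²=305 > ρ²=40 → inactive
o4: d²=4 ≤ ρ²=40; F_rep = 21·(-2,0)/4² = (-2.6250,0.0000)
F = F_att + ΣF_rep = (-1.6250,-24.5000)
Δp = p'−p = (-0.3250,-4.9000); α = Δx/Fx = (-13/40) / (-13/8) = 1/5
check: Δy/Fy = (-49/10) / (-49/2) = 1/5 ✓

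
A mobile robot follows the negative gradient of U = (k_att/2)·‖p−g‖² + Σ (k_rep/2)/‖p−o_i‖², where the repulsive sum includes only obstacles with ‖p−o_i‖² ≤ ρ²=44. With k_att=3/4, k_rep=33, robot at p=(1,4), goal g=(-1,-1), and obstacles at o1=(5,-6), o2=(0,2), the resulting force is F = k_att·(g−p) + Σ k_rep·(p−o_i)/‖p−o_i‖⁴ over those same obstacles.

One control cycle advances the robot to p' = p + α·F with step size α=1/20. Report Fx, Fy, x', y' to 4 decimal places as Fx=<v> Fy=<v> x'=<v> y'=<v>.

Fx=-0.1800 Fy=-1.1100 x'=0.9910 y'=3.9445

F_att = 3/4·(g−p) = 3/4·(-2,-5) = (-1.5000,-3.7500)
o1: d²=116 > ρ²=44 → inactive
o2: d²=5 ≤ ρ²=44; F_rep = 33·(1,2)/5² = (1.3200,2.6400)
F = F_att + ΣF_rep = (-0.1800,-1.1100)
p' = p + 1/20·F = (0.9910,3.9445)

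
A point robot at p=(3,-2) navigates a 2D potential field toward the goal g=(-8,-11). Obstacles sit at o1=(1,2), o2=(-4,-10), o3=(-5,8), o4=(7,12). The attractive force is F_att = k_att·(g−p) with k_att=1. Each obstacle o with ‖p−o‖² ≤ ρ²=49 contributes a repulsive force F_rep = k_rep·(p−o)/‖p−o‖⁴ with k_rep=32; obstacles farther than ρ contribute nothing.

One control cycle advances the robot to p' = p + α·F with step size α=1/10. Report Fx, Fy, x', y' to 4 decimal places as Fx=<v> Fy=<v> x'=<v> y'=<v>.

Fx=-10.8400 Fy=-9.3200 x'=1.9160 y'=-2.9320

F_att = 1·(g−p) = 1·(-11,-9) = (-11.0000,-9.0000)
o1: d²=20 ≤ ρ²=49; F_rep = 32·(2,-4)/20² = (0.1600,-0.3200)
o2: d²=113 > ρ²=49 → inactive
o3: d²=164 > ρ²=49 → inactive
o4: d²=212 > ρ²=49 → inactive
F = F_att + ΣF_rep = (-10.8400,-9.3200)
p' = p + 1/10·F = (1.9160,-2.9320)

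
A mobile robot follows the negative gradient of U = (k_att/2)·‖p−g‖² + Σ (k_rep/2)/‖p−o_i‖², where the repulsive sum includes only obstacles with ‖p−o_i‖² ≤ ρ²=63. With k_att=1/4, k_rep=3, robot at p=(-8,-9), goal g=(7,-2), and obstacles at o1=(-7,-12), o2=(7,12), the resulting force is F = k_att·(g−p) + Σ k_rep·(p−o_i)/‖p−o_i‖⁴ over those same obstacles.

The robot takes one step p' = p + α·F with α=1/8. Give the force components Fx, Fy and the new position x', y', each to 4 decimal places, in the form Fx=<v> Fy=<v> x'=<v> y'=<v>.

Fx=3.7200 Fy=1.8400 x'=-7.5350 y'=-8.7700

F_att = 1/4·(g−p) = 1/4·(15,7) = (3.7500,1.7500)
o1: d²=10 ≤ ρ²=63; F_rep = 3·(-1,3)/10² = (-0.0300,0.0900)
o2: d²=666 > ρ²=63 → inactive
F = F_att + ΣF_rep = (3.7200,1.8400)
p' = p + 1/8·F = (-7.5350,-8.7700)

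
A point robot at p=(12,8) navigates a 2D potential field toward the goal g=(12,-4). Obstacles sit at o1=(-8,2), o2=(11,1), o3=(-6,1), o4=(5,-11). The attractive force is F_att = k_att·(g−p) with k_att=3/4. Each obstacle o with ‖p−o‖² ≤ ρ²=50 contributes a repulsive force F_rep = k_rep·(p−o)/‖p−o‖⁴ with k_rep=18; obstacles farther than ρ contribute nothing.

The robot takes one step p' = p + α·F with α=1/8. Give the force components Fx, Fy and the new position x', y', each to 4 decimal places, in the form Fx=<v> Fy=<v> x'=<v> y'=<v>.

F_att = 3/4·(g−p) = 3/4·(0,-12) = (0.0000,-9.0000)
o1: d²=436 > ρ²=50 → inactive
o2: d²=50 ≤ ρ²=50; F_rep = 18·(1,7)/50² = (0.0072,0.0504)
o3: d²=373 > ρ²=50 → inactive
o4: d²=410 > ρ²=50 → inactive
F = F_att + ΣF_rep = (0.0072,-8.9496)
p' = p + 1/8·F = (12.0009,6.8813)

Fx=0.0072 Fy=-8.9496 x'=12.0009 y'=6.8813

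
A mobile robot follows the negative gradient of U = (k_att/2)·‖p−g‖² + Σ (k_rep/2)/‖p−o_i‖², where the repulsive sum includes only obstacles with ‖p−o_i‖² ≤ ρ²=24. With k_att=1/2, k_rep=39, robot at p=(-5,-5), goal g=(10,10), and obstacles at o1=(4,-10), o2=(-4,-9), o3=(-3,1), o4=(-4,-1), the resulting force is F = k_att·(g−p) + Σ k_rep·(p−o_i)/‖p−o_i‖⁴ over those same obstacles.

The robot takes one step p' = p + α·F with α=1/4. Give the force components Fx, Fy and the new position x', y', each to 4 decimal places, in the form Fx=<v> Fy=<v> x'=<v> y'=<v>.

Fx=7.2301 Fy=7.5000 x'=-3.1925 y'=-3.1250

F_att = 1/2·(g−p) = 1/2·(15,15) = (7.5000,7.5000)
o1: d²=106 > ρ²=24 → inactive
o2: d²=17 ≤ ρ²=24; F_rep = 39·(-1,4)/17² = (-0.1349,0.5398)
o3: d²=40 > ρ²=24 → inactive
o4: d²=17 ≤ ρ²=24; F_rep = 39·(-1,-4)/17² = (-0.1349,-0.5398)
F = F_att + ΣF_rep = (7.2301,7.5000)
p' = p + 1/4·F = (-3.1925,-3.1250)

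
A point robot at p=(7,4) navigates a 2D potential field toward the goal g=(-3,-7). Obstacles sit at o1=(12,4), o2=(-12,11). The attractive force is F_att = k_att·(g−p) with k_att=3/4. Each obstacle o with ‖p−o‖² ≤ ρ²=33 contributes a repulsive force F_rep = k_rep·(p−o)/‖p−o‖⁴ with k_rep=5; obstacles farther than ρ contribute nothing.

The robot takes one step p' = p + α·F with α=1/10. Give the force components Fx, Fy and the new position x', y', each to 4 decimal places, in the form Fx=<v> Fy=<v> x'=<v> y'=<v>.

F_att = 3/4·(g−p) = 3/4·(-10,-11) = (-7.5000,-8.2500)
o1: d²=25 ≤ ρ²=33; F_rep = 5·(-5,0)/25² = (-0.0400,0.0000)
o2: d²=410 > ρ²=33 → inactive
F = F_att + ΣF_rep = (-7.5400,-8.2500)
p' = p + 1/10·F = (6.2460,3.1750)

Fx=-7.5400 Fy=-8.2500 x'=6.2460 y'=3.1750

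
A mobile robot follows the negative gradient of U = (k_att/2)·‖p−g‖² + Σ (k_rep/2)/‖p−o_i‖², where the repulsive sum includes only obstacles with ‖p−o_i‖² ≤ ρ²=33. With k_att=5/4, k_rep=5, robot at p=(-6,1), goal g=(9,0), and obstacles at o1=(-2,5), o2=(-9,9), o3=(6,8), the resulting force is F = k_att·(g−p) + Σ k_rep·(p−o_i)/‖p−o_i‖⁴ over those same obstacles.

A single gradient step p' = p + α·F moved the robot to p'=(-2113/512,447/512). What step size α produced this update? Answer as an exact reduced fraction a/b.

α = 1/10

F_att = 5/4·(g−p) = 5/4·(15,-1) = (18.7500,-1.2500)
o1: d²=32 ≤ ρ²=33; F_rep = 5·(-4,-4)/32² = (-0.0195,-0.0195)
o2: d²=73 > ρ²=33 → inactive
o3: d²=193 > ρ²=33 → inactive
F = F_att + ΣF_rep = (18.7305,-1.2695)
Δp = p'−p = (1.8730,-0.1270); α = Δx/Fx = (959/512) / (4795/256) = 1/10
check: Δy/Fy = (-65/512) / (-325/256) = 1/10 ✓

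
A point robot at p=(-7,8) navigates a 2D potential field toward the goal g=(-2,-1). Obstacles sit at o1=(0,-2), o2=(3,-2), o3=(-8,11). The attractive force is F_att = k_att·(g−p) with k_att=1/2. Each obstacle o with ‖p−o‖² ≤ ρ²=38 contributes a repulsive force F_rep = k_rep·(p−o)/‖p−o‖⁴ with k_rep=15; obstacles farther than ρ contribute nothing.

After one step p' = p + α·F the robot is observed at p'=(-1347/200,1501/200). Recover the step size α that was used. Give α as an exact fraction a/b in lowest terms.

F_att = 1/2·(g−p) = 1/2·(5,-9) = (2.5000,-4.5000)
o1: d²=149 > ρ²=38 → inactive
o2: d²=200 > ρ²=38 → inactive
o3: d²=10 ≤ ρ²=38; F_rep = 15·(1,-3)/10² = (0.1500,-0.4500)
F = F_att + ΣF_rep = (2.6500,-4.9500)
Δp = p'−p = (0.2650,-0.4950); α = Δx/Fx = (53/200) / (53/20) = 1/10
check: Δy/Fy = (-99/200) / (-99/20) = 1/10 ✓

α = 1/10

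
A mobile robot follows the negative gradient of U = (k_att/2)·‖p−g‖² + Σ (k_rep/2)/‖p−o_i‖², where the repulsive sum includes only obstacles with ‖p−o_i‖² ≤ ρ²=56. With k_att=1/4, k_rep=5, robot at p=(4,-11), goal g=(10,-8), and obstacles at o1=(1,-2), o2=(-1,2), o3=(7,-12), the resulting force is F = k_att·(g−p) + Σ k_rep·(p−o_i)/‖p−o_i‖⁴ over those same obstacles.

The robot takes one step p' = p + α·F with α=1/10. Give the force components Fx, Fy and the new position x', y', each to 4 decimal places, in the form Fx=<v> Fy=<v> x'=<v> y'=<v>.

Fx=1.3500 Fy=0.8000 x'=4.1350 y'=-10.9200

F_att = 1/4·(g−p) = 1/4·(6,3) = (1.5000,0.7500)
o1: d²=90 > ρ²=56 → inactive
o2: d²=194 > ρ²=56 → inactive
o3: d²=10 ≤ ρ²=56; F_rep = 5·(-3,1)/10² = (-0.1500,0.0500)
F = F_att + ΣF_rep = (1.3500,0.8000)
p' = p + 1/10·F = (4.1350,-10.9200)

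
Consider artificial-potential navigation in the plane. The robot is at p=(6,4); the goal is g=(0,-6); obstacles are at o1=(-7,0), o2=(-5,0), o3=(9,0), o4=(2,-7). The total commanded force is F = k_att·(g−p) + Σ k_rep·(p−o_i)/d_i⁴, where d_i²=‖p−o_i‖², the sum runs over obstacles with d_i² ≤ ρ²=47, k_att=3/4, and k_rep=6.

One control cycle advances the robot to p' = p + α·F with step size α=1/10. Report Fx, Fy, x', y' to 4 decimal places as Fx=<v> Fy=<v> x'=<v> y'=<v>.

Fx=-4.5288 Fy=-7.4616 x'=5.5471 y'=3.2538

F_att = 3/4·(g−p) = 3/4·(-6,-10) = (-4.5000,-7.5000)
o1: d²=185 > ρ²=47 → inactive
o2: d²=137 > ρ²=47 → inactive
o3: d²=25 ≤ ρ²=47; F_rep = 6·(-3,4)/25² = (-0.0288,0.0384)
o4: d²=137 > ρ²=47 → inactive
F = F_att + ΣF_rep = (-4.5288,-7.4616)
p' = p + 1/10·F = (5.5471,3.2538)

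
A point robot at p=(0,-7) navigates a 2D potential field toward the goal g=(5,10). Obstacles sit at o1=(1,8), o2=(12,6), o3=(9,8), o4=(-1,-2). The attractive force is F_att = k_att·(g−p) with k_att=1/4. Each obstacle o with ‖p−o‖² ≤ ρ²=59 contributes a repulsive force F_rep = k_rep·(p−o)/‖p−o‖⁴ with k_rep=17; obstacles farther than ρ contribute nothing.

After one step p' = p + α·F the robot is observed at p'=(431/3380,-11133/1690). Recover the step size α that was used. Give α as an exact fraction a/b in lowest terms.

F_att = 1/4·(g−p) = 1/4·(5,17) = (1.2500,4.2500)
o1: d²=226 > ρ²=59 → inactive
o2: d²=313 > ρ²=59 → inactive
o3: d²=306 > ρ²=59 → inactive
o4: d²=26 ≤ ρ²=59; F_rep = 17·(1,-5)/26² = (0.0251,-0.1257)
F = F_att + ΣF_rep = (1.2751,4.1243)
Δp = p'−p = (0.1275,0.4124); α = Δx/Fx = (431/3380) / (431/338) = 1/10
check: Δy/Fy = (697/1690) / (697/169) = 1/10 ✓

α = 1/10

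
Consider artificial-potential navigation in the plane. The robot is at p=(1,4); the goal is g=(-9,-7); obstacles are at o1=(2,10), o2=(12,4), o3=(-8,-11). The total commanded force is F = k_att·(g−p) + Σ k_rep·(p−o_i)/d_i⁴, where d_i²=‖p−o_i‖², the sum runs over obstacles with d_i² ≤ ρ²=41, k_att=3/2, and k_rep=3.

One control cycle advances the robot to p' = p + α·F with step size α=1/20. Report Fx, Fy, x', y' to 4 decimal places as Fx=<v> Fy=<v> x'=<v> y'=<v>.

Fx=-15.0022 Fy=-16.5131 x'=0.2499 y'=3.1743

F_att = 3/2·(g−p) = 3/2·(-10,-11) = (-15.0000,-16.5000)
o1: d²=37 ≤ ρ²=41; F_rep = 3·(-1,-6)/37² = (-0.0022,-0.0131)
o2: d²=121 > ρ²=41 → inactive
o3: d²=306 > ρ²=41 → inactive
F = F_att + ΣF_rep = (-15.0022,-16.5131)
p' = p + 1/20·F = (0.2499,3.1743)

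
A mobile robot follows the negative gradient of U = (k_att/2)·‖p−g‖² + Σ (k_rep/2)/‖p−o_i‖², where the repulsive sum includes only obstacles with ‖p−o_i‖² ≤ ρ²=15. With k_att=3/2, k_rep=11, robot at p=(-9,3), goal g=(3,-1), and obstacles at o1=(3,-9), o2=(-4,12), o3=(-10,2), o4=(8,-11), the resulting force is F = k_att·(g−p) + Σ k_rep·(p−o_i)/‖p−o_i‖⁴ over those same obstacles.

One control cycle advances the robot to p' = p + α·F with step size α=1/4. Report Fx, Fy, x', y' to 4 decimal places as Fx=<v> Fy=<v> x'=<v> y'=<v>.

Fx=20.7500 Fy=-3.2500 x'=-3.8125 y'=2.1875

F_att = 3/2·(g−p) = 3/2·(12,-4) = (18.0000,-6.0000)
o1: d²=288 > ρ²=15 → inactive
o2: d²=106 > ρ²=15 → inactive
o3: d²=2 ≤ ρ²=15; F_rep = 11·(1,1)/2² = (2.7500,2.7500)
o4: d²=485 > ρ²=15 → inactive
F = F_att + ΣF_rep = (20.7500,-3.2500)
p' = p + 1/4·F = (-3.8125,2.1875)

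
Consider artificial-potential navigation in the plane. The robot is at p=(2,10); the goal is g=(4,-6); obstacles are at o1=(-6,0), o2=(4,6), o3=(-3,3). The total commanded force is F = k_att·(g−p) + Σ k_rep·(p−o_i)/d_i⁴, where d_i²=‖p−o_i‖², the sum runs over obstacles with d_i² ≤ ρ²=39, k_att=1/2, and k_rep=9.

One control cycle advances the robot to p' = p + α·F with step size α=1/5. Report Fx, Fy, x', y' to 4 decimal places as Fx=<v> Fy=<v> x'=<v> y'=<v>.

F_att = 1/2·(g−p) = 1/2·(2,-16) = (1.0000,-8.0000)
o1: d²=164 > ρ²=39 → inactive
o2: d²=20 ≤ ρ²=39; F_rep = 9·(-2,4)/20² = (-0.0450,0.0900)
o3: d²=74 > ρ²=39 → inactive
F = F_att + ΣF_rep = (0.9550,-7.9100)
p' = p + 1/5·F = (2.1910,8.4180)

Fx=0.9550 Fy=-7.9100 x'=2.1910 y'=8.4180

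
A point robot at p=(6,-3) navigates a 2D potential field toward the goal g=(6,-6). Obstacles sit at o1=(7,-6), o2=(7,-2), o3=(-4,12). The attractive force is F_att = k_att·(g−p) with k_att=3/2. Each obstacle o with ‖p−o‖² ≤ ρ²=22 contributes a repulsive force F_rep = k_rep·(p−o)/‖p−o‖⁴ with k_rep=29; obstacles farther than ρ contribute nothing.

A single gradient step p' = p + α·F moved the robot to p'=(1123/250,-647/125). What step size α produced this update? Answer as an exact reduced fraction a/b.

α = 1/5

F_att = 3/2·(g−p) = 3/2·(0,-3) = (0.0000,-4.5000)
o1: d²=10 ≤ ρ²=22; F_rep = 29·(-1,3)/10² = (-0.2900,0.8700)
o2: d²=2 ≤ ρ²=22; F_rep = 29·(-1,-1)/2² = (-7.2500,-7.2500)
o3: d²=325 > ρ²=22 → inactive
F = F_att + ΣF_rep = (-7.5400,-10.8800)
Δp = p'−p = (-1.5080,-2.1760); α = Δx/Fx = (-377/250) / (-377/50) = 1/5
check: Δy/Fy = (-272/125) / (-272/25) = 1/5 ✓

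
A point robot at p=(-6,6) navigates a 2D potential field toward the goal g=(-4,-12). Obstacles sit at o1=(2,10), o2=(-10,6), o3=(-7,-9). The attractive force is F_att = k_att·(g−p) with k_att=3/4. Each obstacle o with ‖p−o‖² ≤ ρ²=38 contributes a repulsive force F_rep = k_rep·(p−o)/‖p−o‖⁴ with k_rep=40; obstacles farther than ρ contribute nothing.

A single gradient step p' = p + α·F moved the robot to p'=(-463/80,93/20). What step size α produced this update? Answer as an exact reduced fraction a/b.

α = 1/10

F_att = 3/4·(g−p) = 3/4·(2,-18) = (1.5000,-13.5000)
o1: d²=80 > ρ²=38 → inactive
o2: d²=16 ≤ ρ²=38; F_rep = 40·(4,0)/16² = (0.6250,0.0000)
o3: d²=226 > ρ²=38 → inactive
F = F_att + ΣF_rep = (2.1250,-13.5000)
Δp = p'−p = (0.2125,-1.3500); α = Δx/Fx = (17/80) / (17/8) = 1/10
check: Δy/Fy = (-27/20) / (-27/2) = 1/10 ✓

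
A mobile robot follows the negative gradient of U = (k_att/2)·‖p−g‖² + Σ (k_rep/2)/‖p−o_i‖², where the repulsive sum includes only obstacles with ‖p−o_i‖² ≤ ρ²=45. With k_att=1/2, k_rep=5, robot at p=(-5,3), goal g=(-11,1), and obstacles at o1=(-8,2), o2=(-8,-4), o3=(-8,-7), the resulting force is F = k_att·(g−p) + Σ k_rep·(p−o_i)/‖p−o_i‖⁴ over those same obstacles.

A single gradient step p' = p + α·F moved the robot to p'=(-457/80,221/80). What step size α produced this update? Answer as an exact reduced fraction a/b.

F_att = 1/2·(g−p) = 1/2·(-6,-2) = (-3.0000,-1.0000)
o1: d²=10 ≤ ρ²=45; F_rep = 5·(3,1)/10² = (0.1500,0.0500)
o2: d²=58 > ρ²=45 → inactive
o3: d²=109 > ρ²=45 → inactive
F = F_att + ΣF_rep = (-2.8500,-0.9500)
Δp = p'−p = (-0.7125,-0.2375); α = Δx/Fx = (-57/80) / (-57/20) = 1/4
check: Δy/Fy = (-19/80) / (-19/20) = 1/4 ✓

α = 1/4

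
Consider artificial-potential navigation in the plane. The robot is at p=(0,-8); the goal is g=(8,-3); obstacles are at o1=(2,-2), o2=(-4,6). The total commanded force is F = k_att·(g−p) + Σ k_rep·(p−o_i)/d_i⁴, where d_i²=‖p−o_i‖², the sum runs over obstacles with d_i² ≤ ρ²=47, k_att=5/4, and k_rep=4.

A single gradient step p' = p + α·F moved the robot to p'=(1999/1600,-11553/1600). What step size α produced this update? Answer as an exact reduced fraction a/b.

α = 1/8

F_att = 5/4·(g−p) = 5/4·(8,5) = (10.0000,6.2500)
o1: d²=40 ≤ ρ²=47; F_rep = 4·(-2,-6)/40² = (-0.0050,-0.0150)
o2: d²=212 > ρ²=47 → inactive
F = F_att + ΣF_rep = (9.9950,6.2350)
Δp = p'−p = (1.2494,0.7794); α = Δx/Fx = (1999/1600) / (1999/200) = 1/8
check: Δy/Fy = (1247/1600) / (1247/200) = 1/8 ✓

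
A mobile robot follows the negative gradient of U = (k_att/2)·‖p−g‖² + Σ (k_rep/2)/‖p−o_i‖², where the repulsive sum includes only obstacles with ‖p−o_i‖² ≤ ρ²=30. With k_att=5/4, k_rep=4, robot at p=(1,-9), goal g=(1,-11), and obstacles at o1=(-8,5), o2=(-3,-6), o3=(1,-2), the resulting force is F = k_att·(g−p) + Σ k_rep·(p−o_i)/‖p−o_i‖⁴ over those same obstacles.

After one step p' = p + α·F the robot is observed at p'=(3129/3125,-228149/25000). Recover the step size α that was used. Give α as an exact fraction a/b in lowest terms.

F_att = 5/4·(g−p) = 5/4·(0,-2) = (0.0000,-2.5000)
o1: d²=277 > ρ²=30 → inactive
o2: d²=25 ≤ ρ²=30; F_rep = 4·(4,-3)/25² = (0.0256,-0.0192)
o3: d²=49 > ρ²=30 → inactive
F = F_att + ΣF_rep = (0.0256,-2.5192)
Δp = p'−p = (0.0013,-0.1260); α = Δx/Fx = (4/3125) / (16/625) = 1/20
check: Δy/Fy = (-3149/25000) / (-3149/1250) = 1/20 ✓

α = 1/20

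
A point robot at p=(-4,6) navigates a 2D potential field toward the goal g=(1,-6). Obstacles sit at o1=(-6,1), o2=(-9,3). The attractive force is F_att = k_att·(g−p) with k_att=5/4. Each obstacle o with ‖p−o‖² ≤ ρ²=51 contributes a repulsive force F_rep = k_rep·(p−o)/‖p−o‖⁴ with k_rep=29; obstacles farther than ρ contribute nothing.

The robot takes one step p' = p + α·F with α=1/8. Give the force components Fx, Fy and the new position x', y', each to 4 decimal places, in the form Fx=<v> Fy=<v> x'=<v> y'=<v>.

Fx=6.4444 Fy=-14.7523 x'=-3.1945 y'=4.1560

F_att = 5/4·(g−p) = 5/4·(5,-12) = (6.2500,-15.0000)
o1: d²=29 ≤ ρ²=51; F_rep = 29·(2,5)/29² = (0.0690,0.1724)
o2: d²=34 ≤ ρ²=51; F_rep = 29·(5,3)/34² = (0.1254,0.0753)
F = F_att + ΣF_rep = (6.4444,-14.7523)
p' = p + 1/8·F = (-3.1945,4.1560)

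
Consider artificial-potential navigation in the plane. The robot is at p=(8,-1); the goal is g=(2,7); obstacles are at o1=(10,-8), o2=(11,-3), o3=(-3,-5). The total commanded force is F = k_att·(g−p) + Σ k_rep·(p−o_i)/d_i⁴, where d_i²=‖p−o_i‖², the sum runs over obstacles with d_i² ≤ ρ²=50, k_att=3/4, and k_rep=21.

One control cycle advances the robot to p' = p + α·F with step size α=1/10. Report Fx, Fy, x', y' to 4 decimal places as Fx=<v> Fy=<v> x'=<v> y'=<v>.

F_att = 3/4·(g−p) = 3/4·(-6,8) = (-4.5000,6.0000)
o1: d²=53 > ρ²=50 → inactive
o2: d²=13 ≤ ρ²=50; F_rep = 21·(-3,2)/13² = (-0.3728,0.2485)
o3: d²=137 > ρ²=50 → inactive
F = F_att + ΣF_rep = (-4.8728,6.2485)
p' = p + 1/10·F = (7.5127,-0.3751)

Fx=-4.8728 Fy=6.2485 x'=7.5127 y'=-0.3751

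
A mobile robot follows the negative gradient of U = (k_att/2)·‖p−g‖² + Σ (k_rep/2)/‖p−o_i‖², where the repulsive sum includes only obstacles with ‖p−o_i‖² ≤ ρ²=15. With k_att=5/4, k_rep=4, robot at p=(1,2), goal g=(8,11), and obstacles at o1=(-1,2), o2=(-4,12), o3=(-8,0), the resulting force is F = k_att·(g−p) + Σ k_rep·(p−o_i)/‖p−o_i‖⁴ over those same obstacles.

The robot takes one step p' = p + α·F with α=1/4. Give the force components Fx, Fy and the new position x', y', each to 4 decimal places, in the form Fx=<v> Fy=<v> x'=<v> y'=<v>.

Fx=9.2500 Fy=11.2500 x'=3.3125 y'=4.8125

F_att = 5/4·(g−p) = 5/4·(7,9) = (8.7500,11.2500)
o1: d²=4 ≤ ρ²=15; F_rep = 4·(2,0)/4² = (0.5000,0.0000)
o2: d²=125 > ρ²=15 → inactive
o3: d²=85 > ρ²=15 → inactive
F = F_att + ΣF_rep = (9.2500,11.2500)
p' = p + 1/4·F = (3.3125,4.8125)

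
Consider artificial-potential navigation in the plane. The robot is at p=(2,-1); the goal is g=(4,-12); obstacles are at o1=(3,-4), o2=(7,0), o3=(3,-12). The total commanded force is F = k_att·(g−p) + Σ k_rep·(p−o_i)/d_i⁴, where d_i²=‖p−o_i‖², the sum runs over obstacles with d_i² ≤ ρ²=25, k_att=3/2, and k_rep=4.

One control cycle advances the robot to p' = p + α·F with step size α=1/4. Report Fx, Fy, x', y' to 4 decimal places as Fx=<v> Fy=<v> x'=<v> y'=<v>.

Fx=2.9600 Fy=-16.3800 x'=2.7400 y'=-5.0950

F_att = 3/2·(g−p) = 3/2·(2,-11) = (3.0000,-16.5000)
o1: d²=10 ≤ ρ²=25; F_rep = 4·(-1,3)/10² = (-0.0400,0.1200)
o2: d²=26 > ρ²=25 → inactive
o3: d²=122 > ρ²=25 → inactive
F = F_att + ΣF_rep = (2.9600,-16.3800)
p' = p + 1/4·F = (2.7400,-5.0950)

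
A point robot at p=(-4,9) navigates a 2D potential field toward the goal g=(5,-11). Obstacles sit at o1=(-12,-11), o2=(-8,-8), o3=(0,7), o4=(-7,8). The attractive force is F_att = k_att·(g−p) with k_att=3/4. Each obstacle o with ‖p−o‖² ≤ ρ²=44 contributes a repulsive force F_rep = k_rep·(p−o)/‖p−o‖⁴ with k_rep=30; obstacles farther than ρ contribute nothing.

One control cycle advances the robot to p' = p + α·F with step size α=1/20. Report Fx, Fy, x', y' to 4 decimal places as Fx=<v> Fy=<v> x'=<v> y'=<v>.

F_att = 3/4·(g−p) = 3/4·(9,-20) = (6.7500,-15.0000)
o1: d²=464 > ρ²=44 → inactive
o2: d²=305 > ρ²=44 → inactive
o3: d²=20 ≤ ρ²=44; F_rep = 30·(-4,2)/20² = (-0.3000,0.1500)
o4: d²=10 ≤ ρ²=44; F_rep = 30·(3,1)/10² = (0.9000,0.3000)
F = F_att + ΣF_rep = (7.3500,-14.5500)
p' = p + 1/20·F = (-3.6325,8.2725)

Fx=7.3500 Fy=-14.5500 x'=-3.6325 y'=8.2725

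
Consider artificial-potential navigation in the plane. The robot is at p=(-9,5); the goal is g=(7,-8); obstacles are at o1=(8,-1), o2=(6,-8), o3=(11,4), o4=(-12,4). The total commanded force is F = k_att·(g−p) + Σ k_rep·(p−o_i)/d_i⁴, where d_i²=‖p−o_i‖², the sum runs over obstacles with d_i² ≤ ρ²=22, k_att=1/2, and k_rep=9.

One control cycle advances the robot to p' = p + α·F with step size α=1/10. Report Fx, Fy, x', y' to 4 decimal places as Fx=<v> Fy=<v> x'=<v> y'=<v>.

Fx=8.2700 Fy=-6.4100 x'=-8.1730 y'=4.3590

F_att = 1/2·(g−p) = 1/2·(16,-13) = (8.0000,-6.5000)
o1: d²=325 > ρ²=22 → inactive
o2: d²=394 > ρ²=22 → inactive
o3: d²=401 > ρ²=22 → inactive
o4: d²=10 ≤ ρ²=22; F_rep = 9·(3,1)/10² = (0.2700,0.0900)
F = F_att + ΣF_rep = (8.2700,-6.4100)
p' = p + 1/10·F = (-8.1730,4.3590)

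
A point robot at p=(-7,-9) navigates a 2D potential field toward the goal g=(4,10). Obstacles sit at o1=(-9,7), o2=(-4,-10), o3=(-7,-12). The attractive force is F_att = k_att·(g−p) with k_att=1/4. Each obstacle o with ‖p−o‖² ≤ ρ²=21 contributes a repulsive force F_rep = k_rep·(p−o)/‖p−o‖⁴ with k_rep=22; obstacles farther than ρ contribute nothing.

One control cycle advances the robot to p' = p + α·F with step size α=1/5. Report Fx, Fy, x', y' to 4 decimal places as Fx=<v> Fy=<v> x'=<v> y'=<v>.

Fx=2.0900 Fy=5.7848 x'=-6.5820 y'=-7.8430

F_att = 1/4·(g−p) = 1/4·(11,19) = (2.7500,4.7500)
o1: d²=260 > ρ²=21 → inactive
o2: d²=10 ≤ ρ²=21; F_rep = 22·(-3,1)/10² = (-0.6600,0.2200)
o3: d²=9 ≤ ρ²=21; F_rep = 22·(0,3)/9² = (0.0000,0.8148)
F = F_att + ΣF_rep = (2.0900,5.7848)
p' = p + 1/5·F = (-6.5820,-7.8430)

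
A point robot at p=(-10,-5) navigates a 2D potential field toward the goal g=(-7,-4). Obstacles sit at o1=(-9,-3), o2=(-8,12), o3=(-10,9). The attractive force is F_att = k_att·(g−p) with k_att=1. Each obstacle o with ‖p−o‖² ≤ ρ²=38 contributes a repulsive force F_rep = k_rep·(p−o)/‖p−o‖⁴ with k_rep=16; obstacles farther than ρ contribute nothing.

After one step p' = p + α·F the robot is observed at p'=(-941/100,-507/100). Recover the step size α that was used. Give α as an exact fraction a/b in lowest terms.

α = 1/4

F_att = 1·(g−p) = 1·(3,1) = (3.0000,1.0000)
o1: d²=5 ≤ ρ²=38; F_rep = 16·(-1,-2)/5² = (-0.6400,-1.2800)
o2: d²=293 > ρ²=38 → inactive
o3: d²=196 > ρ²=38 → inactive
F = F_att + ΣF_rep = (2.3600,-0.2800)
Δp = p'−p = (0.5900,-0.0700); α = Δx/Fx = (59/100) / (59/25) = 1/4
check: Δy/Fy = (-7/100) / (-7/25) = 1/4 ✓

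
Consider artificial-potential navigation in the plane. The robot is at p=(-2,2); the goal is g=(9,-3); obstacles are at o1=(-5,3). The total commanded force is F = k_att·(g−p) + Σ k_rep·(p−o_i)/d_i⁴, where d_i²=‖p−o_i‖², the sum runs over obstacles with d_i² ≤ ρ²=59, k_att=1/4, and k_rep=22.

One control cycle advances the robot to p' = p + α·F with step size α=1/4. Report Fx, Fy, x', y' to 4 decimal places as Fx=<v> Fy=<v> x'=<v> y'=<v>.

F_att = 1/4·(g−p) = 1/4·(11,-5) = (2.7500,-1.2500)
o1: d²=10 ≤ ρ²=59; F_rep = 22·(3,-1)/10² = (0.6600,-0.2200)
F = F_att + ΣF_rep = (3.4100,-1.4700)
p' = p + 1/4·F = (-1.1475,1.6325)

Fx=3.4100 Fy=-1.4700 x'=-1.1475 y'=1.6325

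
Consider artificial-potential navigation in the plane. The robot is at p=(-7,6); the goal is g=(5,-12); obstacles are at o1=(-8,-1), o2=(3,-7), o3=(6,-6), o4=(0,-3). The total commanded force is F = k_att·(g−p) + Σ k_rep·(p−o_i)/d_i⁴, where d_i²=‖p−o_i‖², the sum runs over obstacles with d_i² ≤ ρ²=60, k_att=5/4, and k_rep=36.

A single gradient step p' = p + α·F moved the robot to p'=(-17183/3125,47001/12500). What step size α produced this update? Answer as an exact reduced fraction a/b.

α = 1/10

F_att = 5/4·(g−p) = 5/4·(12,-18) = (15.0000,-22.5000)
o1: d²=50 ≤ ρ²=60; F_rep = 36·(1,7)/50² = (0.0144,0.1008)
o2: d²=269 > ρ²=60 → inactive
o3: d²=313 > ρ²=60 → inactive
o4: d²=130 > ρ²=60 → inactive
F = F_att + ΣF_rep = (15.0144,-22.3992)
Δp = p'−p = (1.5014,-2.2399); α = Δx/Fx = (4692/3125) / (9384/625) = 1/10
check: Δy/Fy = (-27999/12500) / (-27999/1250) = 1/10 ✓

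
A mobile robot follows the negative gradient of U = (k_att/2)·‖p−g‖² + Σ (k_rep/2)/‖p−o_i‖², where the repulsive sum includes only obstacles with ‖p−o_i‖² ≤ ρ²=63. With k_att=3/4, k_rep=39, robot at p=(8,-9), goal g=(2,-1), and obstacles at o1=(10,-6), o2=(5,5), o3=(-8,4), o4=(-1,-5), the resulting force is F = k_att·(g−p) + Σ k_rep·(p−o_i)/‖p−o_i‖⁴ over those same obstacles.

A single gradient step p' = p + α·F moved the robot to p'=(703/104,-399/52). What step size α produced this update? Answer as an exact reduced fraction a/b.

F_att = 3/4·(g−p) = 3/4·(-6,8) = (-4.5000,6.0000)
o1: d²=13 ≤ ρ²=63; F_rep = 39·(-2,-3)/13² = (-0.4615,-0.6923)
o2: d²=205 > ρ²=63 → inactive
o3: d²=425 > ρ²=63 → inactive
o4: d²=97 > ρ²=63 → inactive
F = F_att + ΣF_rep = (-4.9615,5.3077)
Δp = p'−p = (-1.2404,1.3269); α = Δx/Fx = (-129/104) / (-129/26) = 1/4
check: Δy/Fy = (69/52) / (69/13) = 1/4 ✓

α = 1/4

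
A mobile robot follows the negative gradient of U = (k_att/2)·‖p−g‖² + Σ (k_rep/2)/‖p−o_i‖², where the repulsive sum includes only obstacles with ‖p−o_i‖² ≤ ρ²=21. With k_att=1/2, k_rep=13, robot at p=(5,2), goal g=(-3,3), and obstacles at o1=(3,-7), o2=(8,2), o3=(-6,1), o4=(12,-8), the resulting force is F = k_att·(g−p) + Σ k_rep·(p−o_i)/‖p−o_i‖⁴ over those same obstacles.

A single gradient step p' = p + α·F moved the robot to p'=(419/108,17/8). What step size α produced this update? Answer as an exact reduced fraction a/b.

F_att = 1/2·(g−p) = 1/2·(-8,1) = (-4.0000,0.5000)
o1: d²=85 > ρ²=21 → inactive
o2: d²=9 ≤ ρ²=21; F_rep = 13·(-3,0)/9² = (-0.4815,0.0000)
o3: d²=122 > ρ²=21 → inactive
o4: d²=149 > ρ²=21 → inactive
F = F_att + ΣF_rep = (-4.4815,0.5000)
Δp = p'−p = (-1.1204,0.1250); α = Δx/Fx = (-121/108) / (-121/27) = 1/4
check: Δy/Fy = (1/8) / (1/2) = 1/4 ✓

α = 1/4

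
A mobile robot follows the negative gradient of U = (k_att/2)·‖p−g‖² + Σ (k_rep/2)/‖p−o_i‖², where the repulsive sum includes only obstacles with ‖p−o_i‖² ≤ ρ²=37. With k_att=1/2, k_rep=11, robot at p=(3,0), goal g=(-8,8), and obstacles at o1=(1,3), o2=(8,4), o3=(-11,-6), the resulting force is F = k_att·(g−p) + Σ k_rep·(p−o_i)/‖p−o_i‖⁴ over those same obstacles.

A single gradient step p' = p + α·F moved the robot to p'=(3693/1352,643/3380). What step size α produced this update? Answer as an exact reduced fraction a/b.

α = 1/20

F_att = 1/2·(g−p) = 1/2·(-11,8) = (-5.5000,4.0000)
o1: d²=13 ≤ ρ²=37; F_rep = 11·(2,-3)/13² = (0.1302,-0.1953)
o2: d²=41 > ρ²=37 → inactive
o3: d²=232 > ρ²=37 → inactive
F = F_att + ΣF_rep = (-5.3698,3.8047)
Δp = p'−p = (-0.2685,0.1902); α = Δx/Fx = (-363/1352) / (-1815/338) = 1/20
check: Δy/Fy = (643/3380) / (643/169) = 1/20 ✓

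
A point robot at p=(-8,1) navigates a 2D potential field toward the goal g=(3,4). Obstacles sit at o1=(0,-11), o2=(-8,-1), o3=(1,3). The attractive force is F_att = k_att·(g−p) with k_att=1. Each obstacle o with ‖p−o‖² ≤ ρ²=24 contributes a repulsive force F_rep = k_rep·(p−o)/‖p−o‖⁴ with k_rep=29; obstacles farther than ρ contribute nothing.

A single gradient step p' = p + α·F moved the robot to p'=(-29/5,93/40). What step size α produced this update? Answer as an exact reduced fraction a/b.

α = 1/5

F_att = 1·(g−p) = 1·(11,3) = (11.0000,3.0000)
o1: d²=208 > ρ²=24 → inactive
o2: d²=4 ≤ ρ²=24; F_rep = 29·(0,2)/4² = (0.0000,3.6250)
o3: d²=85 > ρ²=24 → inactive
F = F_att + ΣF_rep = (11.0000,6.6250)
Δp = p'−p = (2.2000,1.3250); α = Δx/Fx = (11/5) / (11) = 1/5
check: Δy/Fy = (53/40) / (53/8) = 1/5 ✓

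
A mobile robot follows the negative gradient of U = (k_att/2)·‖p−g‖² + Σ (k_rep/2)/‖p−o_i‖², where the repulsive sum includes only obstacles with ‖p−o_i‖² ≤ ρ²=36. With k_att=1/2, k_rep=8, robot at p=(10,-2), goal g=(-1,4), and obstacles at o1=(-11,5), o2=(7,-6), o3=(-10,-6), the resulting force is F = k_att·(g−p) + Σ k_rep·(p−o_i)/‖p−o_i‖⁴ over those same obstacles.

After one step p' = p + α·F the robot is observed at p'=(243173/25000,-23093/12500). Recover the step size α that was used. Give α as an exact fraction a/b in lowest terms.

F_att = 1/2·(g−p) = 1/2·(-11,6) = (-5.5000,3.0000)
o1: d²=490 > ρ²=36 → inactive
o2: d²=25 ≤ ρ²=36; F_rep = 8·(3,4)/25² = (0.0384,0.0512)
o3: d²=416 > ρ²=36 → inactive
F = F_att + ΣF_rep = (-5.4616,3.0512)
Δp = p'−p = (-0.2731,0.1526); α = Δx/Fx = (-6827/25000) / (-6827/1250) = 1/20
check: Δy/Fy = (1907/12500) / (1907/625) = 1/20 ✓

α = 1/20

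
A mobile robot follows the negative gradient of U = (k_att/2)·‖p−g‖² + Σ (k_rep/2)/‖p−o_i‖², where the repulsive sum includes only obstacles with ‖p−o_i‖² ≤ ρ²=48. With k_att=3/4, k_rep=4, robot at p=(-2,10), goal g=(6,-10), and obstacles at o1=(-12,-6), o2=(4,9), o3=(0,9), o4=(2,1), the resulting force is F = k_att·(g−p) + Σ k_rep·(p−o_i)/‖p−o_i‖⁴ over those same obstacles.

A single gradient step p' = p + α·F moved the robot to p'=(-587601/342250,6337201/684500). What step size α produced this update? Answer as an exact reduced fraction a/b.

F_att = 3/4·(g−p) = 3/4·(8,-20) = (6.0000,-15.0000)
o1: d²=356 > ρ²=48 → inactive
o2: d²=37 ≤ ρ²=48; F_rep = 4·(-6,1)/37² = (-0.0175,0.0029)
o3: d²=5 ≤ ρ²=48; F_rep = 4·(-2,1)/5² = (-0.3200,0.1600)
o4: d²=97 > ρ²=48 → inactive
F = F_att + ΣF_rep = (5.6625,-14.8371)
Δp = p'−p = (0.2831,-0.7419); α = Δx/Fx = (96899/342250) / (193798/34225) = 1/20
check: Δy/Fy = (-507799/684500) / (-507799/34225) = 1/20 ✓

α = 1/20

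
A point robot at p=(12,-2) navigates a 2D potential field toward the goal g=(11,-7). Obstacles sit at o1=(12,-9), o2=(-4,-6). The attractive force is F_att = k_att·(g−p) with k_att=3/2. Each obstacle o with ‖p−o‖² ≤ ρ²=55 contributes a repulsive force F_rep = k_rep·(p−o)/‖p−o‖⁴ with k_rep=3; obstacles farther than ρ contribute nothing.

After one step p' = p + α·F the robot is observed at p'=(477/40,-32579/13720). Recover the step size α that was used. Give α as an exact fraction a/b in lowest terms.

F_att = 3/2·(g−p) = 3/2·(-1,-5) = (-1.5000,-7.5000)
o1: d²=49 ≤ ρ²=55; F_rep = 3·(0,7)/49² = (0.0000,0.0087)
o2: d²=272 > ρ²=55 → inactive
F = F_att + ΣF_rep = (-1.5000,-7.4913)
Δp = p'−p = (-0.0750,-0.3746); α = Δx/Fx = (-3/40) / (-3/2) = 1/20
check: Δy/Fy = (-5139/13720) / (-5139/686) = 1/20 ✓

α = 1/20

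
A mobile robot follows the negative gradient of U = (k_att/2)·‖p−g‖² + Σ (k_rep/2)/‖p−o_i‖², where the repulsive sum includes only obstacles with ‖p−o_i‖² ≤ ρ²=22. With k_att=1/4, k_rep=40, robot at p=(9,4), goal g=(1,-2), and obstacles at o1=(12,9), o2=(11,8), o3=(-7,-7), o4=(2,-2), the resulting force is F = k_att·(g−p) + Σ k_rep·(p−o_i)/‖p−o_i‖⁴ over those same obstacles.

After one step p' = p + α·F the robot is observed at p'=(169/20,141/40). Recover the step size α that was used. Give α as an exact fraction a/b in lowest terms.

F_att = 1/4·(g−p) = 1/4·(-8,-6) = (-2.0000,-1.5000)
o1: d²=34 > ρ²=22 → inactive
o2: d²=20 ≤ ρ²=22; F_rep = 40·(-2,-4)/20² = (-0.2000,-0.4000)
o3: d²=377 > ρ²=22 → inactive
o4: d²=85 > ρ²=22 → inactive
F = F_att + ΣF_rep = (-2.2000,-1.9000)
Δp = p'−p = (-0.5500,-0.4750); α = Δx/Fx = (-11/20) / (-11/5) = 1/4
check: Δy/Fy = (-19/40) / (-19/10) = 1/4 ✓

α = 1/4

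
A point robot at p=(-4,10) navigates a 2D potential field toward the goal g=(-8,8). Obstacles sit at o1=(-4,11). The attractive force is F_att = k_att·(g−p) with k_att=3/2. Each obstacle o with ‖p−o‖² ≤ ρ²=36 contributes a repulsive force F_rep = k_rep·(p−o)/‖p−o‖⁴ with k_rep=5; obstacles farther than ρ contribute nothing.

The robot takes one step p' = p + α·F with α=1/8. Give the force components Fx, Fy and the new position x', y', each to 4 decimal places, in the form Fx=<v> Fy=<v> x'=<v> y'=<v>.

F_att = 3/2·(g−p) = 3/2·(-4,-2) = (-6.0000,-3.0000)
o1: d²=1 ≤ ρ²=36; F_rep = 5·(0,-1)/1² = (0.0000,-5.0000)
F = F_att + ΣF_rep = (-6.0000,-8.0000)
p' = p + 1/8·F = (-4.7500,9.0000)

Fx=-6.0000 Fy=-8.0000 x'=-4.7500 y'=9.0000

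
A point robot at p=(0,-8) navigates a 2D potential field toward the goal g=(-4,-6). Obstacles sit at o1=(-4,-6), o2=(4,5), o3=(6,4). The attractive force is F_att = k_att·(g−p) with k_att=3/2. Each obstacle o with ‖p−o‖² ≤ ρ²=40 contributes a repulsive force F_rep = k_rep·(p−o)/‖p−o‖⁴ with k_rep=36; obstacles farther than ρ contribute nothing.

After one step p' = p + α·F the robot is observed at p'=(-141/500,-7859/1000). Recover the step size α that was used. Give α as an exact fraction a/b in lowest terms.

F_att = 3/2·(g−p) = 3/2·(-4,2) = (-6.0000,3.0000)
o1: d²=20 ≤ ρ²=40; F_rep = 36·(4,-2)/20² = (0.3600,-0.1800)
o2: d²=185 > ρ²=40 → inactive
o3: d²=180 > ρ²=40 → inactive
F = F_att + ΣF_rep = (-5.6400,2.8200)
Δp = p'−p = (-0.2820,0.1410); α = Δx/Fx = (-141/500) / (-141/25) = 1/20
check: Δy/Fy = (141/1000) / (141/50) = 1/20 ✓

α = 1/20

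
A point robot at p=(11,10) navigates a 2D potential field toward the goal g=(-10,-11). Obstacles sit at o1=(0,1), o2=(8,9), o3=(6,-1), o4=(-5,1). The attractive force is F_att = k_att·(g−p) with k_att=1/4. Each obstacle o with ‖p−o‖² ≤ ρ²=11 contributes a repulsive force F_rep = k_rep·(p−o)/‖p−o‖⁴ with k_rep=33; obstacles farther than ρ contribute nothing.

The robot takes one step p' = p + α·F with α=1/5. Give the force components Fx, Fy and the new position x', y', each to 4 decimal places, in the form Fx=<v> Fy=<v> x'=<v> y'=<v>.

F_att = 1/4·(g−p) = 1/4·(-21,-21) = (-5.2500,-5.2500)
o1: d²=202 > ρ²=11 → inactive
o2: d²=10 ≤ ρ²=11; F_rep = 33·(3,1)/10² = (0.9900,0.3300)
o3: d²=146 > ρ²=11 → inactive
o4: d²=337 > ρ²=11 → inactive
F = F_att + ΣF_rep = (-4.2600,-4.9200)
p' = p + 1/5·F = (10.1480,9.0160)

Fx=-4.2600 Fy=-4.9200 x'=10.1480 y'=9.0160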